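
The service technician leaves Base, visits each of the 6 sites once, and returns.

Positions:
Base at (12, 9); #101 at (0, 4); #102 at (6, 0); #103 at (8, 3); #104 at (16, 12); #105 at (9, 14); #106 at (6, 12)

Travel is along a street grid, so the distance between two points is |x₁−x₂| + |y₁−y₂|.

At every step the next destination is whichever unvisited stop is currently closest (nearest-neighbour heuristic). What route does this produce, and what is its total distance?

Total distance 64 via the nearest-neighbour route Base → #104 → #105 → #106 → #103 → #102 → #101 → Base.

At Base the remaining stops are #104 7, #105 8, #106 9, #103 10, #102 15, #101 17; go to #104.
At #104 the remaining stops are #105 9, #106 10, #103 17, #102 22, #101 24; go to #105.
At #105 the remaining stops are #106 5, #103 12, #102 17, #101 19; go to #106.
At #106 the remaining stops are #103 11, #102 12, #101 14; go to #103.
At #103 the remaining stops are #102 5, #101 9; go to #102.
At #102 the remaining stops are #101 10; go to #101.
Return #101→Base: 17.
Total = 7 + 9 + 5 + 11 + 5 + 10 + 17 = 64.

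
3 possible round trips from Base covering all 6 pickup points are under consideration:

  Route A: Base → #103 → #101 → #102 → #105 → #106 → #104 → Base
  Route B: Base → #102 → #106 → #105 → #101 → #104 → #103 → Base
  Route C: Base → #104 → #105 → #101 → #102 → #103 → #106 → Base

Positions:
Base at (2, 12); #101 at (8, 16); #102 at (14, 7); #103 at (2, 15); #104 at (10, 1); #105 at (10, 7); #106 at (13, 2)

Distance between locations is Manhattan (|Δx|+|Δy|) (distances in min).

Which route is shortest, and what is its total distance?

Route A: 3 + 7 + 15 + 4 + 8 + 4 + 19 = 60
Route B: 17 + 6 + 8 + 11 + 17 + 22 + 3 = 84
Route C: 19 + 6 + 11 + 15 + 20 + 24 + 21 = 116

60 min — Route A is the shortest.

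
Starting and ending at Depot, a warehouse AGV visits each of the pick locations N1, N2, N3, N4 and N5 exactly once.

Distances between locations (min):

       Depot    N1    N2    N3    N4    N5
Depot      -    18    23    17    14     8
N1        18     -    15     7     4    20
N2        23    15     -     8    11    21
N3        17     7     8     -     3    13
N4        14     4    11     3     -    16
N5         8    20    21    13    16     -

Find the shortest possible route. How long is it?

Minimum total distance: 62 min.

Depot-N1-N2-N3-N4-N5-Depot: 18+15+8+3+16+8 = 68
Depot-N1-N2-N3-N5-N4-Depot: 18+15+8+13+16+14 = 84
Depot-N1-N2-N4-N3-N5-Depot: 18+15+11+3+13+8 = 68
Depot-N1-N2-N4-N5-N3-Depot: 18+15+11+16+13+17 = 90
Depot-N1-N2-N5-N3-N4-Depot: 18+15+21+13+3+14 = 84
Depot-N1-N2-N5-N4-N3-Depot: 18+15+21+16+3+17 = 90
Depot-N1-N3-N2-N4-N5-Depot: 18+7+8+11+16+8 = 68
Depot-N1-N3-N2-N5-N4-Depot: 18+7+8+21+16+14 = 84
Depot-N1-N3-N4-N2-N5-Depot: 18+7+3+11+21+8 = 68
Depot-N1-N3-N4-N5-N2-Depot: 18+7+3+16+21+23 = 88
Depot-N1-N3-N5-N2-N4-Depot: 18+7+13+21+11+14 = 84
Depot-N1-N3-N5-N4-N2-Depot: 18+7+13+16+11+23 = 88
Depot-N1-N4-N2-N3-N5-Depot: 18+4+11+8+13+8 = 62
Depot-N1-N4-N2-N5-N3-Depot: 18+4+11+21+13+17 = 84
… (46 more)
The minimum is 62.
One optimal route: Depot → N1 → N4 → N2 → N3 → N5 → Depot (or its reverse).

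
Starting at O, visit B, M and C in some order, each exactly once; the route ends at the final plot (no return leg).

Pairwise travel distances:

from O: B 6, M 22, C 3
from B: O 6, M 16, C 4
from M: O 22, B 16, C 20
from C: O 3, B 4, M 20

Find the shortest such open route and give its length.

There are 3! = 6 possible orderings.
O → B → M → C: 6+16+20 = 42
O → B → C → M: 6+4+20 = 30
O → M → B → C: 22+16+4 = 42
O → M → C → B: 22+20+4 = 46
O → C → B → M: 3+4+16 = 23
O → C → M → B: 3+20+16 = 39
The minimum is 23.
One shortest path: O → C → B → M.

Minimum one-way distance = 23.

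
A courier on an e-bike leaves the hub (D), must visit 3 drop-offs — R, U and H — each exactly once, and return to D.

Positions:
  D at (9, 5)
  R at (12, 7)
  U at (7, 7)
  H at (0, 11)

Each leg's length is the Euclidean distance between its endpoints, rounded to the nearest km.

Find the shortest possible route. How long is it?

Shortest round trip = 28 km.

With 3 stops there are 3!/2 = 3 distinct round trips (a route and its reverse cost the same).
D→R→U→H→D: 4+5+8+11 = 28
D→R→H→U→D: 4+13+8+3 = 28
D→U→R→H→D: 3+5+13+11 = 32
The minimum is 28.
One optimal route: D → R → U → H → D (or its reverse).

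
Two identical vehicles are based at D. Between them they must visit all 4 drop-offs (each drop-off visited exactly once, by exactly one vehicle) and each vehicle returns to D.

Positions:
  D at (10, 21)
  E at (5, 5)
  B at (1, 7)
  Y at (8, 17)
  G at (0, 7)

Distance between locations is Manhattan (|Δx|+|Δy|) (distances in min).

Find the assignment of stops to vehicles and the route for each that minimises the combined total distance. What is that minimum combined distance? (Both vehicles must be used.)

Minimum combined distance: 64 min.

There are 2^3 − 1 = 7 ways to divide the 4 stops into two non-empty groups. For each, the best each vehicle can do is its own shortest tour through its group:
  {E} + {B, Y, G}: 42 + 48 = 90
  {B} + {E, Y, G}: 46 + 52 = 98
  {E, B} + {Y, G}: 50 + 48 = 98
  {Y} + {E, B, G}: 12 + 52 = 64
  {E, Y} + {B, G}: 42 + 48 = 90
  {B, Y} + {E, G}: 46 + 52 = 98
  … (7 splits in total)
Best: vehicle 1 D → Y → D = 12; vehicle 2 D → E → B → G → D = 52; combined 64.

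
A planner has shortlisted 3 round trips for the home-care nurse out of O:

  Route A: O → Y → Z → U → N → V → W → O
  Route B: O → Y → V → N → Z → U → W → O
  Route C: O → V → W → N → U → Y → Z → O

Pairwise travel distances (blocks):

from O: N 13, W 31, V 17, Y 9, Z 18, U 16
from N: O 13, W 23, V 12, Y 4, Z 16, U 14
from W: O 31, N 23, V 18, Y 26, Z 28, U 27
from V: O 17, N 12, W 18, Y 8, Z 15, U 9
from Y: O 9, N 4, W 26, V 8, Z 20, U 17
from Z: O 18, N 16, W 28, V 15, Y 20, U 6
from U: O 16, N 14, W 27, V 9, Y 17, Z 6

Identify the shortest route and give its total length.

Shortest is Route B, total 109 blocks.

Route A: 9 + 20 + 6 + 14 + 12 + 18 + 31 = 110
Route B: 9 + 8 + 12 + 16 + 6 + 27 + 31 = 109
Route C: 17 + 18 + 23 + 14 + 17 + 20 + 18 = 127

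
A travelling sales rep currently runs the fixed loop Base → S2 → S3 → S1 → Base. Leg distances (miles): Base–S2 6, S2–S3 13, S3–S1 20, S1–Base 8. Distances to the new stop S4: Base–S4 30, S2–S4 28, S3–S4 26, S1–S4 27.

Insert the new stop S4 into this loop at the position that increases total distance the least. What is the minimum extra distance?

+33 miles — insert S4 between S3 and S1.

Insertion cost between consecutive stops i–j is d(i,S4) + d(S4,j) − d(i,j):
  between Base and S2: 30 + 28 − 6 = 52
  between S2 and S3: 28 + 26 − 13 = 41
  between S3 and S1: 26 + 27 − 20 = 33
  between S1 and Base: 27 + 30 − 8 = 49
Cheapest insertion is between S3 and S1, adding 33.
New total = 47 + 33 = 80.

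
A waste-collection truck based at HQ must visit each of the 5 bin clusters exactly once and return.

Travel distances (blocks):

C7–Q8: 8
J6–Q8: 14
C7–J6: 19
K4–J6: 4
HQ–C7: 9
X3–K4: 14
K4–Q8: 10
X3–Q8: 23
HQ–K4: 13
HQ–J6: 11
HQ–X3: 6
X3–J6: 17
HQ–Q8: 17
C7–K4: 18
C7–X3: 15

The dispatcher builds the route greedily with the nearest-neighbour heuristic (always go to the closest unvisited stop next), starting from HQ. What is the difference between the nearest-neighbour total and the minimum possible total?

Excess over optimum: 1 blocks.

HQ: X3=6, C7=9, J6=11, K4=13, Q8=17 ⇒ X3
X3: K4=14, C7=15, J6=17, Q8=23 ⇒ K4
K4: J6=4, Q8=10, C7=18 ⇒ J6
J6: Q8=14, C7=19 ⇒ Q8
Q8: C7=8 ⇒ C7
NN route HQ → X3 → K4 → J6 → Q8 → C7 → HQ costs 55.
Optimal: HQ → C7 → Q8 → K4 → J6 → X3 → HQ costs 54 (by enumerating all 60 distinct tours).
Excess = 55 − 54 = 1.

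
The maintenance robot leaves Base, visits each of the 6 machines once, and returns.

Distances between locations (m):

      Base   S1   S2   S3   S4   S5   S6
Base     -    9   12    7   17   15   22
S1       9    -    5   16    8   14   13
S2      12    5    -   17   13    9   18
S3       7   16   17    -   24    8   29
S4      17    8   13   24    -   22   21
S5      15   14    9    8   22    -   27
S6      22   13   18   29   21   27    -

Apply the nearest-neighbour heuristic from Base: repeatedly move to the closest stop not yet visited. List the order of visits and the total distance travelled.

From Base: distances to unvisited — S3=7, S1=9, S2=12, S5=15, S4=17, S6=22. Nearest is S3 (7).
From S3: distances to unvisited — S5=8, S1=16, S2=17, S4=24, S6=29. Nearest is S5 (8).
From S5: distances to unvisited — S2=9, S1=14, S4=22, S6=27. Nearest is S2 (9).
From S2: distances to unvisited — S1=5, S4=13, S6=18. Nearest is S1 (5).
From S1: distances to unvisited — S4=8, S6=13. Nearest is S4 (8).
From S4: distances to unvisited — S6=21. Nearest is S6 (21).
Return S6→Base: 22.
Total = 7 + 8 + 9 + 5 + 8 + 21 + 22 = 80.

80 m along Base → S3 → S5 → S2 → S1 → S4 → S6 → Base.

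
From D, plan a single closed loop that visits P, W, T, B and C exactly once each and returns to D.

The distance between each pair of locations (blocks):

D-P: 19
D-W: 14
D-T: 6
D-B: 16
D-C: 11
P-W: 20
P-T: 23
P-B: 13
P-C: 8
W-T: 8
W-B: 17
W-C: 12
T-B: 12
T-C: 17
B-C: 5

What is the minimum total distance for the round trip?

D → P → W → T → B → C → D: 19+20+8+12+5+11 = 75
D → P → W → T → C → B → D: 19+20+8+17+5+16 = 85
D → P → W → B → T → C → D: 19+20+17+12+17+11 = 96
D → P → W → B → C → T → D: 19+20+17+5+17+6 = 84
D → P → W → C → T → B → D: 19+20+12+17+12+16 = 96
D → P → W → C → B → T → D: 19+20+12+5+12+6 = 74
D → P → T → W → B → C → D: 19+23+8+17+5+11 = 83
D → P → T → W → C → B → D: 19+23+8+12+5+16 = 83
D → P → T → B → W → C → D: 19+23+12+17+12+11 = 94
D → P → T → B → C → W → D: 19+23+12+5+12+14 = 85
D → P → T → C → W → B → D: 19+23+17+12+17+16 = 104
D → P → T → C → B → W → D: 19+23+17+5+17+14 = 95
D → P → B → W → T → C → D: 19+13+17+8+17+11 = 85
D → P → B → W → C → T → D: 19+13+17+12+17+6 = 84
… (46 more)
D → P → B → C → W → T → D: 19+13+5+12+8+6 = 63  ← best
The minimum is 63.
One optimal route: D → P → B → C → W → T → D (or its reverse).

Shortest round trip = 63 blocks.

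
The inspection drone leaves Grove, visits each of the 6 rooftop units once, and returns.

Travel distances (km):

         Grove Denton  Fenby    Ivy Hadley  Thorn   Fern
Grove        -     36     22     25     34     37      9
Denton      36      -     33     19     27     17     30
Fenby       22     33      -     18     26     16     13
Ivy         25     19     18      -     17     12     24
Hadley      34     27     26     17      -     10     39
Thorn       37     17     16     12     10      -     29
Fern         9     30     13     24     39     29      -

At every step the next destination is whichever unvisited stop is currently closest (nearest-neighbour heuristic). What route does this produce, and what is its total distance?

Grove → [Fern:9 / Fenby:22 / Ivy:25 / Hadley:34 / Denton:36 / Thorn:37] → Fern (9)
Fern → [Fenby:13 / Ivy:24 / Thorn:29 / Denton:30 / Hadley:39] → Fenby (13)
Fenby → [Thorn:16 / Ivy:18 / Hadley:26 / Denton:33] → Thorn (16)
Thorn → [Hadley:10 / Ivy:12 / Denton:17] → Hadley (10)
Hadley → [Ivy:17 / Denton:27] → Ivy (17)
Ivy → [Denton:19] → Denton (19)
Return Denton→Grove: 36.
Total = 9 + 13 + 16 + 10 + 17 + 19 + 36 = 120.

Total distance 120 km via the nearest-neighbour route Grove → Fern → Fenby → Thorn → Hadley → Ivy → Denton → Grove.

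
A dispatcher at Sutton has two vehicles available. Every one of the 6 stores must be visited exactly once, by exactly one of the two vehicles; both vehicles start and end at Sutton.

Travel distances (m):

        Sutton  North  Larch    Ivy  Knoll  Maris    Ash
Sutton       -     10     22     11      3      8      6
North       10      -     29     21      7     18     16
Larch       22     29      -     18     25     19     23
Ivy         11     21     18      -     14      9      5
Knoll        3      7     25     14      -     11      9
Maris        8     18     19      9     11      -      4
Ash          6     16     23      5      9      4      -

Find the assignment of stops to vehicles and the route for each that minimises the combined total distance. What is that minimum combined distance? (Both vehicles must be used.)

Check every non-empty split of the stops between the two vehicles; for each half take its own optimal tour:
  {North} + {Larch, Ivy, Knoll, Maris, Ash}: 20 + 62 = 82
  {Larch} + {North, Ivy, Knoll, Maris, Ash}: 44 + 48 = 92
  {North, Larch} + {Ivy, Knoll, Maris, Ash}: 61 + 34 = 95
  {Ivy} + {North, Larch, Knoll, Maris, Ash}: 22 + 68 = 90
  {North, Ivy} + {Larch, Knoll, Maris, Ash}: 42 + 57 = 99
  {Larch, Ivy} + {North, Knoll, Maris, Ash}: 51 + 38 = 89
  … (31 splits in total)
  {North, Knoll} + {Larch, Ivy, Maris, Ash}: 20 + 56 = 76  ← best
Best: vehicle 1 Sutton → North → Knoll → Sutton = 20; vehicle 2 Sutton → Maris → Larch → Ivy → Ash → Sutton = 56; combined 76.

Minimum combined distance: 76 m.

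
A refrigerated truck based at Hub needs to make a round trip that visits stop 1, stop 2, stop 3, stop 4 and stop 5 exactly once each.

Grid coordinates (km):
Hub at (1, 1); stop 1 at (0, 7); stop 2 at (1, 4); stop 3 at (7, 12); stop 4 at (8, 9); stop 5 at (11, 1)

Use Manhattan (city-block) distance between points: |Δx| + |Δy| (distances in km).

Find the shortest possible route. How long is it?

Shortest round trip = 44 km.

There are 60 distinct closed tours to check (reversals are equivalent).
Hub-stop 1-stop 2-stop 3-stop 4-stop 5-Hub: 7+4+14+4+11+10 = 50
Hub-stop 1-stop 2-stop 3-stop 5-stop 4-Hub: 7+4+14+15+11+15 = 66
Hub-stop 1-stop 2-stop 4-stop 3-stop 5-Hub: 7+4+12+4+15+10 = 52
Hub-stop 1-stop 2-stop 4-stop 5-stop 3-Hub: 7+4+12+11+15+17 = 66
Hub-stop 1-stop 2-stop 5-stop 3-stop 4-Hub: 7+4+13+15+4+15 = 58
Hub-stop 1-stop 2-stop 5-stop 4-stop 3-Hub: 7+4+13+11+4+17 = 56
Hub-stop 1-stop 3-stop 2-stop 4-stop 5-Hub: 7+12+14+12+11+10 = 66
Hub-stop 1-stop 3-stop 2-stop 5-stop 4-Hub: 7+12+14+13+11+15 = 72
Hub-stop 1-stop 3-stop 4-stop 2-stop 5-Hub: 7+12+4+12+13+10 = 58
Hub-stop 1-stop 3-stop 4-stop 5-stop 2-Hub: 7+12+4+11+13+3 = 50
Hub-stop 1-stop 3-stop 5-stop 2-stop 4-Hub: 7+12+15+13+12+15 = 74
Hub-stop 1-stop 3-stop 5-stop 4-stop 2-Hub: 7+12+15+11+12+3 = 60
Hub-stop 1-stop 4-stop 2-stop 3-stop 5-Hub: 7+10+12+14+15+10 = 68
Hub-stop 1-stop 4-stop 2-stop 5-stop 3-Hub: 7+10+12+13+15+17 = 74
… (46 more)
Hub-stop 2-stop 1-stop 3-stop 4-stop 5-Hub: 3+4+12+4+11+10 = 44  ← best
The minimum is 44.
One optimal route: Hub → stop 2 → stop 1 → stop 3 → stop 4 → stop 5 → Hub (or its reverse).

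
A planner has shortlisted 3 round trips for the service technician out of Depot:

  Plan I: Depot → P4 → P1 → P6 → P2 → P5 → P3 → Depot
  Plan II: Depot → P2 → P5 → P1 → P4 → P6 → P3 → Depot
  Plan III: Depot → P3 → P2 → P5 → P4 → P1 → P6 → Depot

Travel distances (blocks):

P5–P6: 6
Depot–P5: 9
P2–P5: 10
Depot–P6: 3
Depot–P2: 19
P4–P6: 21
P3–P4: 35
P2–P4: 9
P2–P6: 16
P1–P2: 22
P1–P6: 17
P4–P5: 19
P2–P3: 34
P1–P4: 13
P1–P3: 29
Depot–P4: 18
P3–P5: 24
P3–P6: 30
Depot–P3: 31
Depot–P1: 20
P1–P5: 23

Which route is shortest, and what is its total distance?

Shortest is Plan III, total 127 blocks.

Plan I: 18 + 13 + 17 + 16 + 10 + 24 + 31 = 129
Plan II: 19 + 10 + 23 + 13 + 21 + 30 + 31 = 147
Plan III: 31 + 34 + 10 + 19 + 13 + 17 + 3 = 127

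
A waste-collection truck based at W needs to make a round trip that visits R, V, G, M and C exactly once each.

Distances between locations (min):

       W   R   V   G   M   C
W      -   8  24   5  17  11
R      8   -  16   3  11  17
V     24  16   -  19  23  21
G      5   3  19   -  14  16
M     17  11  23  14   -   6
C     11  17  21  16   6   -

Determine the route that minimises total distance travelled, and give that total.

There are 60 distinct closed tours to check (reversals are equivalent).
W - R - V - G - M - C - W: 8+16+19+14+6+11 = 74
W - R - V - G - C - M - W: 8+16+19+16+6+17 = 82
W - R - V - M - G - C - W: 8+16+23+14+16+11 = 88
W - R - V - M - C - G - W: 8+16+23+6+16+5 = 74
W - R - V - C - G - M - W: 8+16+21+16+14+17 = 92
W - R - V - C - M - G - W: 8+16+21+6+14+5 = 70
W - R - G - V - M - C - W: 8+3+19+23+6+11 = 70
W - R - G - V - C - M - W: 8+3+19+21+6+17 = 74
W - R - G - M - V - C - W: 8+3+14+23+21+11 = 80
W - R - G - M - C - V - W: 8+3+14+6+21+24 = 76
W - R - G - C - V - M - W: 8+3+16+21+23+17 = 88
W - R - G - C - M - V - W: 8+3+16+6+23+24 = 80
W - R - M - V - G - C - W: 8+11+23+19+16+11 = 88
W - R - M - V - C - G - W: 8+11+23+21+16+5 = 84
… (46 more)
W - G - R - V - M - C - W: 5+3+16+23+6+11 = 64  ← best
The minimum is 64.
One optimal route: W → G → R → V → M → C → W (or its reverse).

Minimum total distance: 64 min.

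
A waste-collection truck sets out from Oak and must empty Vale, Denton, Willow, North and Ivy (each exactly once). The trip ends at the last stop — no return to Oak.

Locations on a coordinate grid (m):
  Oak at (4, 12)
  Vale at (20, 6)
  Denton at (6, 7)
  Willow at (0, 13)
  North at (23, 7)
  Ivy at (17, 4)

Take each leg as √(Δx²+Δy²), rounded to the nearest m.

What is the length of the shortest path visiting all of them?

Minimum one-way distance = 30 m.

There are 5! = 120 possible orderings.
Oak - Vale - Denton - Willow - North - Ivy: 17+14+8+24+7 = 70
Oak - Vale - Denton - Willow - Ivy - North: 17+14+8+19+7 = 65
Oak - Vale - Denton - North - Willow - Ivy: 17+14+17+24+19 = 91
Oak - Vale - Denton - North - Ivy - Willow: 17+14+17+7+19 = 74
Oak - Vale - Denton - Ivy - Willow - North: 17+14+11+19+24 = 85
Oak - Vale - Denton - Ivy - North - Willow: 17+14+11+7+24 = 73
Oak - Vale - Willow - Denton - North - Ivy: 17+21+8+17+7 = 70
Oak - Vale - Willow - Denton - Ivy - North: 17+21+8+11+7 = 64
Oak - Vale - Willow - North - Denton - Ivy: 17+21+24+17+11 = 90
Oak - Vale - Willow - North - Ivy - Denton: 17+21+24+7+11 = 80
Oak - Vale - Willow - Ivy - Denton - North: 17+21+19+11+17 = 85
Oak - Vale - Willow - Ivy - North - Denton: 17+21+19+7+17 = 81
Oak - Vale - North - Denton - Willow - Ivy: 17+3+17+8+19 = 64
Oak - Vale - North - Denton - Ivy - Willow: 17+3+17+11+19 = 67
… (106 more)
Oak - Willow - Denton - Ivy - Vale - North: 4+8+11+4+3 = 30  ← best
The minimum is 30.
One shortest path: Oak → Willow → Denton → Ivy → Vale → North.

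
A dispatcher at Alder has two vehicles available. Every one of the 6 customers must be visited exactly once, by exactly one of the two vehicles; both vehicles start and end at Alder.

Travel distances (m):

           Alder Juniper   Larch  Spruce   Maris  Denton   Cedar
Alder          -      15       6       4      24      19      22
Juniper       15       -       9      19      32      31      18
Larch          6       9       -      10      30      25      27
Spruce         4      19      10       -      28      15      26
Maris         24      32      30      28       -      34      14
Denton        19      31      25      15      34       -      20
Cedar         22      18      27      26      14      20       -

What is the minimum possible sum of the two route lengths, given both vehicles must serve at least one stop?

Minimum combined distance: 107 m.

Check every non-empty split of the stops between the two vehicles; for each half take its own optimal tour:
  {Juniper} + {Larch, Spruce, Maris, Denton, Cedar}: 30 + 89 = 119
  {Larch} + {Juniper, Spruce, Maris, Denton, Cedar}: 12 + 100 = 112
  {Juniper, Larch} + {Spruce, Maris, Denton, Cedar}: 30 + 77 = 107
  {Spruce} + {Juniper, Larch, Maris, Denton, Cedar}: 8 + 100 = 108
  {Juniper, Spruce} + {Larch, Maris, Denton, Cedar}: 38 + 89 = 127
  {Larch, Spruce} + {Juniper, Maris, Denton, Cedar}: 20 + 100 = 120
  … (31 splits in total)
Best: vehicle 1 Alder → Juniper → Larch → Alder = 30; vehicle 2 Alder → Spruce → Denton → Cedar → Maris → Alder = 77; combined 107.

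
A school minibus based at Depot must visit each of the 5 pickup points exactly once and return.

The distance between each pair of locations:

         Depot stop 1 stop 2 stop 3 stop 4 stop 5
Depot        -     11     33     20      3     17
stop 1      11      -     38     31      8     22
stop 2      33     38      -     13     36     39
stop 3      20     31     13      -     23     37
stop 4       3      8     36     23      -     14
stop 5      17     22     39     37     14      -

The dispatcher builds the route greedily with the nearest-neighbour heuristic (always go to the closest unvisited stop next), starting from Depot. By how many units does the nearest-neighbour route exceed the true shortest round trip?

Depot: stop 4=3, stop 1=11, stop 5=17, stop 3=20, stop 2=33 ⇒ stop 4
stop 4: stop 1=8, stop 5=14, stop 3=23, stop 2=36 ⇒ stop 1
stop 1: stop 5=22, stop 3=31, stop 2=38 ⇒ stop 5
stop 5: stop 3=37, stop 2=39 ⇒ stop 3
stop 3: stop 2=13 ⇒ stop 2
NN route Depot → stop 4 → stop 1 → stop 5 → stop 3 → stop 2 → Depot costs 116.
Optimal: Depot → stop 1 → stop 4 → stop 5 → stop 2 → stop 3 → Depot costs 105 (by enumerating all 60 distinct tours).
Excess = 116 − 105 = 11.

11 longer than the optimal tour.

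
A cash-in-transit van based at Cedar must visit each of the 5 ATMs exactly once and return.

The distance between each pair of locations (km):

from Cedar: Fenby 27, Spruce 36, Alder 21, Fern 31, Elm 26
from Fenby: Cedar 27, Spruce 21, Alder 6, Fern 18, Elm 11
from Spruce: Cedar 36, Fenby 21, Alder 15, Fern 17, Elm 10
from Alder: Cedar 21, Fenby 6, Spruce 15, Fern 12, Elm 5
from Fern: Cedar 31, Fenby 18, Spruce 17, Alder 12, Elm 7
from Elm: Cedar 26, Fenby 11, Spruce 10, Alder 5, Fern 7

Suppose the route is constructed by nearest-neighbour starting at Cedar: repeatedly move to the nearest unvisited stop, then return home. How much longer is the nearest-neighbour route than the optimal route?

From Cedar: Alder=21, Elm=26, Fenby=27, Fern=31, Spruce=36 → choose Alder (21).
From Alder: Elm=5, Fenby=6, Fern=12, Spruce=15 → choose Elm (5).
From Elm: Fern=7, Spruce=10, Fenby=11 → choose Fern (7).
From Fern: Spruce=17, Fenby=18 → choose Spruce (17).
From Spruce: Fenby=21 → choose Fenby (21).
NN route Cedar → Alder → Elm → Fern → Spruce → Fenby → Cedar costs 98.
Optimal: Cedar → Fenby → Alder → Spruce → Elm → Fern → Cedar costs 96 (by enumerating all 60 distinct tours).
Excess = 98 − 96 = 2.

The nearest-neighbour route is 2 km longer than optimal.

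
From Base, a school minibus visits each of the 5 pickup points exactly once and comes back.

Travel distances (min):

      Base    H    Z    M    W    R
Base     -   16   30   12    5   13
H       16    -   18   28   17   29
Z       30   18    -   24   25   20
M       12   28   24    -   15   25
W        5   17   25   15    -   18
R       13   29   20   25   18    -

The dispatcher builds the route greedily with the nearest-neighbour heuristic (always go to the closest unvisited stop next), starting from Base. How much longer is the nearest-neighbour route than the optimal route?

From Base: W=5, M=12, R=13, H=16, Z=30 → choose W (5).
From W: M=15, H=17, R=18, Z=25 → choose M (15).
From M: Z=24, R=25, H=28 → choose Z (24).
From Z: H=18, R=20 → choose H (18).
From H: R=29 → choose R (29).
NN route Base → W → M → Z → H → R → Base costs 104.
Optimal: Base → M → W → H → Z → R → Base costs 95 (by enumerating all 60 distinct tours).
Excess = 104 − 95 = 9.

Excess over optimum: 9 min.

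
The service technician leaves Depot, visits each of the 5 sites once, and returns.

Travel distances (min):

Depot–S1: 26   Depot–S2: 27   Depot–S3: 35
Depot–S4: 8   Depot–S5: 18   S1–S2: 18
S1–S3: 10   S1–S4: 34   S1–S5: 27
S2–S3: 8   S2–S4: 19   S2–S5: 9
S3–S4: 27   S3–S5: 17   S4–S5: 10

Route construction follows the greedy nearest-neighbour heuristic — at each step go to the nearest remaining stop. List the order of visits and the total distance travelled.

71 min along Depot → S4 → S5 → S2 → S3 → S1 → Depot.

Depot → [S4:8 / S5:18 / S1:26 / S2:27 / S3:35] → S4 (8)
S4 → [S5:10 / S2:19 / S3:27 / S1:34] → S5 (10)
S5 → [S2:9 / S3:17 / S1:27] → S2 (9)
S2 → [S3:8 / S1:18] → S3 (8)
S3 → [S1:10] → S1 (10)
Return S1→Depot: 26.
Total = 8 + 10 + 9 + 8 + 10 + 26 = 71.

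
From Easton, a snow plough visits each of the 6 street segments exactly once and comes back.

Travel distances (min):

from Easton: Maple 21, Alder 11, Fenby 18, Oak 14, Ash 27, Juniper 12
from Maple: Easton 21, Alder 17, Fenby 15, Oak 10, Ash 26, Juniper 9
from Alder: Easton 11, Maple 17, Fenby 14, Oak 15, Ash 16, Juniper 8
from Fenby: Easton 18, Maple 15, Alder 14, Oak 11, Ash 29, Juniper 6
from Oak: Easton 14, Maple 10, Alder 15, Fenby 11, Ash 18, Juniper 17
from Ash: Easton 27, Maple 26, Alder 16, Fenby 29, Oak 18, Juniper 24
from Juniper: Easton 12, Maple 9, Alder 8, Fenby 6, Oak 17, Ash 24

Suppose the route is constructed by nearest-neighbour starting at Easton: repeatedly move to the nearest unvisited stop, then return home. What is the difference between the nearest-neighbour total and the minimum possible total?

From Easton: Alder=11, Juniper=12, Oak=14, Fenby=18, Maple=21, Ash=27 → choose Alder (11).
From Alder: Juniper=8, Fenby=14, Oak=15, Ash=16, Maple=17 → choose Juniper (8).
From Juniper: Fenby=6, Maple=9, Oak=17, Ash=24 → choose Fenby (6).
From Fenby: Oak=11, Maple=15, Ash=29 → choose Oak (11).
From Oak: Maple=10, Ash=18 → choose Maple (10).
From Maple: Ash=26 → choose Ash (26).
NN route Easton → Alder → Juniper → Fenby → Oak → Maple → Ash → Easton costs 99.
Optimal: Easton → Alder → Ash → Oak → Maple → Fenby → Juniper → Easton costs 88 (by enumerating all 360 distinct tours).
Excess = 99 − 88 = 11.

11 min longer than the optimal tour.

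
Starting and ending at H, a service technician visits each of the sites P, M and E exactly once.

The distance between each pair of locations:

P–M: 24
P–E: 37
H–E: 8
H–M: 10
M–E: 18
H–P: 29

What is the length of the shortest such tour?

With 3 stops there are 3!/2 = 3 distinct round trips (a route and its reverse cost the same).
H → P → M → E → H: 29+24+18+8 = 79
H → P → E → M → H: 29+37+18+10 = 94
H → M → P → E → H: 10+24+37+8 = 79
The minimum is 79.
One optimal route: H → P → M → E → H (or its reverse).

79 — the shortest possible round trip.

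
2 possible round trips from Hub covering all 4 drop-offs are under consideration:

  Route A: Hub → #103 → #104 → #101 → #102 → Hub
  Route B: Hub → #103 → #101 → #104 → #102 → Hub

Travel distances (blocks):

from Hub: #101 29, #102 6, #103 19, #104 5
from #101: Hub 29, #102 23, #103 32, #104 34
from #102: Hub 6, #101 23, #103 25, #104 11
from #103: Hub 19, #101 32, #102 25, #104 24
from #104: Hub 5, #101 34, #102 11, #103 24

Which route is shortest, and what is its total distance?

Shortest is Route B, total 102 blocks.

Route A: 19 + 24 + 34 + 23 + 6 = 106
Route B: 19 + 32 + 34 + 11 + 6 = 102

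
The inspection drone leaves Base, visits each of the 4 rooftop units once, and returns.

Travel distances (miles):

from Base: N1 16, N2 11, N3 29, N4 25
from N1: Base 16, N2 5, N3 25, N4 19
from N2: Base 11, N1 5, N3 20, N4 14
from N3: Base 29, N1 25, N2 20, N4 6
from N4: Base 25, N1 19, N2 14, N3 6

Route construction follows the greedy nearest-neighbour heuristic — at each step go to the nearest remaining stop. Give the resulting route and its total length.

Total distance 70 miles via the nearest-neighbour route Base → N2 → N1 → N4 → N3 → Base.

Base → [N2:11 / N1:16 / N4:25 / N3:29] → N2 (11)
N2 → [N1:5 / N4:14 / N3:20] → N1 (5)
N1 → [N4:19 / N3:25] → N4 (19)
N4 → [N3:6] → N3 (6)
Return N3→Base: 29.
Total = 11 + 5 + 19 + 6 + 29 = 70.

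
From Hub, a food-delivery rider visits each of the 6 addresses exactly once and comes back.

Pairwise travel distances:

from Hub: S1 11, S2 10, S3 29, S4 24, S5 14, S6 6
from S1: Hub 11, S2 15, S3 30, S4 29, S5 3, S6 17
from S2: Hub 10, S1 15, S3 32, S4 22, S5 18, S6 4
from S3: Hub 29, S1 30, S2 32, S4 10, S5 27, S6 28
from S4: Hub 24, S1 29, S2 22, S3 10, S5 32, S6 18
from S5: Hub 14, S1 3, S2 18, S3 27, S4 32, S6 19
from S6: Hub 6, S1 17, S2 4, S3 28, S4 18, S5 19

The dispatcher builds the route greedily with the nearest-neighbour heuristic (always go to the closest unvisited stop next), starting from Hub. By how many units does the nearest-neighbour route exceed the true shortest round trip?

6 longer than the optimal tour.

Hub: S6=6, S2=10, S1=11, S5=14, S4=24, S3=29 ⇒ S6
S6: S2=4, S1=17, S4=18, S5=19, S3=28 ⇒ S2
S2: S1=15, S5=18, S4=22, S3=32 ⇒ S1
S1: S5=3, S4=29, S3=30 ⇒ S5
S5: S3=27, S4=32 ⇒ S3
S3: S4=10 ⇒ S4
NN route Hub → S6 → S2 → S1 → S5 → S3 → S4 → Hub costs 89.
Optimal: Hub → S1 → S5 → S3 → S4 → S2 → S6 → Hub costs 83 (by enumerating all 360 distinct tours).
Excess = 89 − 83 = 6.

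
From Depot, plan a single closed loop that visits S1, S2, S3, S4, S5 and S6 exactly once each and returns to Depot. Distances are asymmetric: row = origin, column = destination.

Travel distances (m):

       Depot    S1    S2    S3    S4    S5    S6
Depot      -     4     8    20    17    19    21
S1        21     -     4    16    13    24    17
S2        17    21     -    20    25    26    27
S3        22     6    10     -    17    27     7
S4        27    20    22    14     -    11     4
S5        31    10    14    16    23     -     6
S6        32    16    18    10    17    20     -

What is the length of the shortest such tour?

Shortest round trip = 71 m.

Depot→S1→S2→S3→S4→S5→S6→Depot: 4+4+20+17+11+6+32 = 94
Depot→S1→S2→S3→S4→S6→S5→Depot: 4+4+20+17+4+20+31 = 100
Depot→S1→S2→S3→S5→S4→S6→Depot: 4+4+20+27+23+4+32 = 114
Depot→S1→S2→S3→S5→S6→S4→Depot: 4+4+20+27+6+17+27 = 105
Depot→S1→S2→S3→S6→S4→S5→Depot: 4+4+20+7+17+11+31 = 94
Depot→S1→S2→S3→S6→S5→S4→Depot: 4+4+20+7+20+23+27 = 105
Depot→S1→S2→S4→S3→S5→S6→Depot: 4+4+25+14+27+6+32 = 112
Depot→S1→S2→S4→S3→S6→S5→Depot: 4+4+25+14+7+20+31 = 105
… (712 more)
Depot→S1→S4→S5→S6→S3→S2→Depot: 4+13+11+6+10+10+17 = 71  ← best
The minimum is 71.
One optimal route: Depot → S1 → S4 → S5 → S6 → S3 → S2 → Depot.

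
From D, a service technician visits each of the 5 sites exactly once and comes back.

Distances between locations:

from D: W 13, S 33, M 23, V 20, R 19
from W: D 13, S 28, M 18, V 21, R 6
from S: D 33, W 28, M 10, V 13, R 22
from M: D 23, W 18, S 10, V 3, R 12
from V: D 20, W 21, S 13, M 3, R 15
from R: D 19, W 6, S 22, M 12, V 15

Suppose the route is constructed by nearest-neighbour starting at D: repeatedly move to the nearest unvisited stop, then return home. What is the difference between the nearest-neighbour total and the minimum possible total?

Excess over optimum: 6.

From D: W=13, R=19, V=20, M=23, S=33 → choose W (13).
From W: R=6, M=18, V=21, S=28 → choose R (6).
From R: M=12, V=15, S=22 → choose M (12).
From M: V=3, S=10 → choose V (3).
From V: S=13 → choose S (13).
NN route D → W → R → M → V → S → D costs 80.
Optimal: D → W → R → S → M → V → D costs 74 (by enumerating all 60 distinct tours).
Excess = 80 − 74 = 6.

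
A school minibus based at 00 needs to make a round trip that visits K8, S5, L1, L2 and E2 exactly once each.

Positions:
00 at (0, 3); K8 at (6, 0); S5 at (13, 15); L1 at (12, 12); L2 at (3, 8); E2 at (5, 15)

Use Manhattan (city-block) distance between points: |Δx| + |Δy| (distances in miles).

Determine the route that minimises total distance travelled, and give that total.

With 5 stops there are 5!/2 = 60 distinct round trips (a route and its reverse cost the same).
00-K8-S5-L1-L2-E2-00: 9+22+4+13+9+17 = 74
00-K8-S5-L1-E2-L2-00: 9+22+4+10+9+8 = 62
00-K8-S5-L2-L1-E2-00: 9+22+17+13+10+17 = 88
00-K8-S5-L2-E2-L1-00: 9+22+17+9+10+21 = 88
00-K8-S5-E2-L1-L2-00: 9+22+8+10+13+8 = 70
00-K8-S5-E2-L2-L1-00: 9+22+8+9+13+21 = 82
00-K8-L1-S5-L2-E2-00: 9+18+4+17+9+17 = 74
00-K8-L1-S5-E2-L2-00: 9+18+4+8+9+8 = 56
00-K8-L1-L2-S5-E2-00: 9+18+13+17+8+17 = 82
00-K8-L1-L2-E2-S5-00: 9+18+13+9+8+25 = 82
00-K8-L1-E2-S5-L2-00: 9+18+10+8+17+8 = 70
00-K8-L1-E2-L2-S5-00: 9+18+10+9+17+25 = 88
00-K8-L2-S5-L1-E2-00: 9+11+17+4+10+17 = 68
00-K8-L2-S5-E2-L1-00: 9+11+17+8+10+21 = 76
… (46 more)
The minimum is 56.
One optimal route: 00 → K8 → L1 → S5 → E2 → L2 → 00 (or its reverse).

Minimum total distance: 56 miles.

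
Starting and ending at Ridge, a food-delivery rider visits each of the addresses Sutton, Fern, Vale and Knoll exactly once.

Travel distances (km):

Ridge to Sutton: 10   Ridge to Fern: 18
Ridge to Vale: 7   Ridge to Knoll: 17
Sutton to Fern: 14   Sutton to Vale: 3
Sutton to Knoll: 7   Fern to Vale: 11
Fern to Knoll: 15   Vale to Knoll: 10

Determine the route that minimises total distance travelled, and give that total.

There are 12 distinct closed tours to check (reversals are equivalent).
Ridge - Sutton - Fern - Vale - Knoll - Ridge: 10+14+11+10+17 = 62
Ridge - Sutton - Fern - Knoll - Vale - Ridge: 10+14+15+10+7 = 56
Ridge - Sutton - Vale - Fern - Knoll - Ridge: 10+3+11+15+17 = 56
Ridge - Sutton - Vale - Knoll - Fern - Ridge: 10+3+10+15+18 = 56
Ridge - Sutton - Knoll - Fern - Vale - Ridge: 10+7+15+11+7 = 50
Ridge - Sutton - Knoll - Vale - Fern - Ridge: 10+7+10+11+18 = 56
Ridge - Fern - Sutton - Vale - Knoll - Ridge: 18+14+3+10+17 = 62
Ridge - Fern - Sutton - Knoll - Vale - Ridge: 18+14+7+10+7 = 56
Ridge - Fern - Vale - Sutton - Knoll - Ridge: 18+11+3+7+17 = 56
Ridge - Fern - Knoll - Sutton - Vale - Ridge: 18+15+7+3+7 = 50
Ridge - Vale - Sutton - Fern - Knoll - Ridge: 7+3+14+15+17 = 56
Ridge - Vale - Fern - Sutton - Knoll - Ridge: 7+11+14+7+17 = 56
The minimum is 50.
One optimal route: Ridge → Sutton → Knoll → Fern → Vale → Ridge (or its reverse).

Minimum total distance: 50 km.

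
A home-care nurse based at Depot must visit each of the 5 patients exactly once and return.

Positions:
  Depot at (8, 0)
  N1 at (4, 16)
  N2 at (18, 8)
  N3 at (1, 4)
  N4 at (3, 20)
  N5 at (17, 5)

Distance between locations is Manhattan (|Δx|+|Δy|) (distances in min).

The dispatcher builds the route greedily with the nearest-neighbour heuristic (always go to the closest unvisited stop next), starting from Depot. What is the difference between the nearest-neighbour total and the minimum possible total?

From Depot: N3=11, N5=14, N2=18, N1=20, N4=25 → choose N3 (11).
From N3: N1=15, N5=17, N4=18, N2=21 → choose N1 (15).
From N1: N4=5, N2=22, N5=24 → choose N4 (5).
From N4: N2=27, N5=29 → choose N2 (27).
From N2: N5=4 → choose N5 (4).
NN route Depot → N3 → N1 → N4 → N2 → N5 → Depot costs 76.
Optimal: Depot → N3 → N4 → N1 → N2 → N5 → Depot costs 74 (by enumerating all 60 distinct tours).
Excess = 76 − 74 = 2.

Excess over optimum: 2 min.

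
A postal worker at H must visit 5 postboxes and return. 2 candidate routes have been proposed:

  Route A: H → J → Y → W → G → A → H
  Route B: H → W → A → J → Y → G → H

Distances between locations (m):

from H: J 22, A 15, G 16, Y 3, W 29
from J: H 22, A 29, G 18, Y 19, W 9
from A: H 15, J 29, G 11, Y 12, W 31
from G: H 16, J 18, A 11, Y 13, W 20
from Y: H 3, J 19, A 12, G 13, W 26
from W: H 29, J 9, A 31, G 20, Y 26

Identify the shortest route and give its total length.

Route A: 22 + 19 + 26 + 20 + 11 + 15 = 113
Route B: 29 + 31 + 29 + 19 + 13 + 16 = 137

Shortest is Route A, total 113 m.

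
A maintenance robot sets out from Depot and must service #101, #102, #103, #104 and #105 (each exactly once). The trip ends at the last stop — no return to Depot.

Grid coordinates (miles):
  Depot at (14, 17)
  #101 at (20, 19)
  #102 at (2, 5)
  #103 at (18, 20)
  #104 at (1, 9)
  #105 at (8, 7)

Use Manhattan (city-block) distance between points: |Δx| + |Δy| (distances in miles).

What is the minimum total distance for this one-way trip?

There are 5! = 120 possible orderings.
Depot → #101 → #102 → #103 → #104 → #105: 8+32+31+28+9 = 108
Depot → #101 → #102 → #103 → #105 → #104: 8+32+31+23+9 = 103
Depot → #101 → #102 → #104 → #103 → #105: 8+32+5+28+23 = 96
Depot → #101 → #102 → #104 → #105 → #103: 8+32+5+9+23 = 77
Depot → #101 → #102 → #105 → #103 → #104: 8+32+8+23+28 = 99
Depot → #101 → #102 → #105 → #104 → #103: 8+32+8+9+28 = 85
Depot → #101 → #103 → #102 → #104 → #105: 8+3+31+5+9 = 56
Depot → #101 → #103 → #102 → #105 → #104: 8+3+31+8+9 = 59
Depot → #101 → #103 → #104 → #102 → #105: 8+3+28+5+8 = 52
Depot → #101 → #103 → #104 → #105 → #102: 8+3+28+9+8 = 56
Depot → #101 → #103 → #105 → #102 → #104: 8+3+23+8+5 = 47
Depot → #101 → #103 → #105 → #104 → #102: 8+3+23+9+5 = 48
Depot → #101 → #104 → #102 → #103 → #105: 8+29+5+31+23 = 96
Depot → #101 → #104 → #102 → #105 → #103: 8+29+5+8+23 = 73
… (106 more)
The minimum is 47.
One shortest path: Depot → #101 → #103 → #105 → #102 → #104.

47 miles — the minimum one-way total.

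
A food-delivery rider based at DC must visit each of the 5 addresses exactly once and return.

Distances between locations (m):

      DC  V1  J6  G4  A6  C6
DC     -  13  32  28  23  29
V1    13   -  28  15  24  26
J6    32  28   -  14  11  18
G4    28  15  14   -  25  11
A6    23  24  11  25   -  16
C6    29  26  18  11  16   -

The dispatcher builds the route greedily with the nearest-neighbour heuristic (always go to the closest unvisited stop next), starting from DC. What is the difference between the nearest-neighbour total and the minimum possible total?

Excess over optimum: 7 m.

DC: V1=13, A6=23, G4=28, C6=29, J6=32 ⇒ V1
V1: G4=15, A6=24, C6=26, J6=28 ⇒ G4
G4: C6=11, J6=14, A6=25 ⇒ C6
C6: A6=16, J6=18 ⇒ A6
A6: J6=11 ⇒ J6
NN route DC → V1 → G4 → C6 → A6 → J6 → DC costs 98.
Optimal: DC → V1 → G4 → C6 → J6 → A6 → DC costs 91 (by enumerating all 60 distinct tours).
Excess = 98 − 91 = 7.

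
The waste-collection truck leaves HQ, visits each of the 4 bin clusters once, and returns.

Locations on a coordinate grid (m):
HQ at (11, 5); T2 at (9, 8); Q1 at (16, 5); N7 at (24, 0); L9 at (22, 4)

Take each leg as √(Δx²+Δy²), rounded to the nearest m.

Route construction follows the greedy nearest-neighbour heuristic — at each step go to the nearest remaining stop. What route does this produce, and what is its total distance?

HQ → [T2:4 / Q1:5 / L9:11 / N7:14] → T2 (4)
T2 → [Q1:8 / L9:14 / N7:17] → Q1 (8)
Q1 → [L9:6 / N7:9] → L9 (6)
L9 → [N7:4] → N7 (4)
Return N7→HQ: 14.
Total = 4 + 8 + 6 + 4 + 14 = 36.

Nearest-neighbour total = 36 m; route HQ → T2 → Q1 → L9 → N7 → HQ.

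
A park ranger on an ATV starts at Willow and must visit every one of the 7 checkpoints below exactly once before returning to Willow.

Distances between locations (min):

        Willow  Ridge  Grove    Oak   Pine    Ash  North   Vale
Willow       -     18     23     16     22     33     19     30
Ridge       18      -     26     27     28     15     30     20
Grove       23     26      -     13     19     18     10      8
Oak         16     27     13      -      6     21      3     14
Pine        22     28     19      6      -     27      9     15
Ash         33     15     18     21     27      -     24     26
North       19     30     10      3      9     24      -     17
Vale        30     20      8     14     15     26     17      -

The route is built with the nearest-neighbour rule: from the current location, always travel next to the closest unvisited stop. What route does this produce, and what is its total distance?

At Willow the remaining stops are Oak 16, Ridge 18, North 19, Pine 22, Grove 23, Vale 30, Ash 33; go to Oak.
At Oak the remaining stops are North 3, Pine 6, Grove 13, Vale 14, Ash 21, Ridge 27; go to North.
At North the remaining stops are Pine 9, Grove 10, Vale 17, Ash 24, Ridge 30; go to Pine.
At Pine the remaining stops are Vale 15, Grove 19, Ash 27, Ridge 28; go to Vale.
At Vale the remaining stops are Grove 8, Ridge 20, Ash 26; go to Grove.
At Grove the remaining stops are Ash 18, Ridge 26; go to Ash.
At Ash the remaining stops are Ridge 15; go to Ridge.
Return Ridge→Willow: 18.
Total = 16 + 3 + 9 + 15 + 8 + 18 + 15 + 18 = 102.

Nearest-neighbour total = 102 min; route Willow → Oak → North → Pine → Vale → Grove → Ash → Ridge → Willow.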